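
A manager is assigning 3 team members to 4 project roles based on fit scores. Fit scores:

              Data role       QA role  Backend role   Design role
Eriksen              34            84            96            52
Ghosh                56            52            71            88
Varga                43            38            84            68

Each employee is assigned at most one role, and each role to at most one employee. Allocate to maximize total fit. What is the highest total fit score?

Optimal: Eriksen→QA role (84 pts), Ghosh→Design role (88 pts), Varga→Backend role (84 pts) — total 84+88+84 = 256 pts.
Column-greedy (each role in turn goes to its best remaining employee) gives 224 pts, worse by 32.

Max total: 256 pts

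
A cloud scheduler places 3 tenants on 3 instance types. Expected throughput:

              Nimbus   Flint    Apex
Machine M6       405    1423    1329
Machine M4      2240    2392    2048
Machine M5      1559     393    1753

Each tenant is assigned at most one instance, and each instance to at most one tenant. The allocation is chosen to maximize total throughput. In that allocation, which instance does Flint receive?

Optimal: Nimbus→Machine M4 (2240 ops/s), Flint→Machine M6 (1423 ops/s), Apex→Machine M5 (1753 ops/s) — total 2240+1423+1753 = 5416 ops/s.
Max-entry greedy (repeatedly take the single best remaining cell) gives 4550 ops/s, worse by 866.
Next-best assignment: Nimbus→Machine M5, Flint→Machine M4, Apex→Machine M6 = 5280 ops/s.
Swapping Nimbus↔Flint (Nimbus→Machine M6 405 ops/s, Flint→Machine M4 2392 ops/s) loses 866.
No other one-to-one assignment exceeds 5416 ops/s.
Flint's own top instance is Machine M4 (2392 ops/s), but forcing Flint→Machine M4 and reassigning the rest optimally gives only 5280 ops/s — worse by 136.

Flint receives Machine M6.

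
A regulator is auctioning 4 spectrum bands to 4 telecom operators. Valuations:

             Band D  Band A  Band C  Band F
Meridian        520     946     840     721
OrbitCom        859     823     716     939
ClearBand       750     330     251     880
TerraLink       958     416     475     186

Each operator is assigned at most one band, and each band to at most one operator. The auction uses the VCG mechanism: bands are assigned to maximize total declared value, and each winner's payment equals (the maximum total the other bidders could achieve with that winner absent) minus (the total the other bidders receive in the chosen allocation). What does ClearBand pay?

Efficient allocation: Meridian→Band C ($840M), OrbitCom→Band A ($823M), ClearBand→Band F ($880M), TerraLink→Band D ($958M); total welfare W = $3501M.
ClearBand receives Band F at value $880M, so the others get W − 880 = $2621M.
Without ClearBand: best allocation of the remaining 3 bidders over all 4 bands is Meridian→Band A ($946M), OrbitCom→Band F ($939M), TerraLink→Band D ($958M), total $2843M.
VCG payment = (others' best without ClearBand) − (others' welfare with ClearBand) = 2843 − 2621 = $222M.

ClearBand pays $222M.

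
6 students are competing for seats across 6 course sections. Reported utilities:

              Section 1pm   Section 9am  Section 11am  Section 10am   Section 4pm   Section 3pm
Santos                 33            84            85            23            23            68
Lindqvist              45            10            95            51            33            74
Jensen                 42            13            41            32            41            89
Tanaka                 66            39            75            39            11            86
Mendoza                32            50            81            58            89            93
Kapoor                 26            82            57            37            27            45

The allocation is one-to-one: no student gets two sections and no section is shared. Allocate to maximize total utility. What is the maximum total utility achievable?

Max total: 462 points

Optimal: Santos→Section 11am (85 points), Lindqvist→Section 10am (51 points), Jensen→Section 3pm (89 points), Tanaka→Section 1pm (66 points), Mendoza→Section 4pm (89 points), Kapoor→Section 9am (82 points) — total 85+51+89+66+89+82 = 462 points.
Row-greedy (each student in turn takes its best remaining section) gives 366 points, worse by 96.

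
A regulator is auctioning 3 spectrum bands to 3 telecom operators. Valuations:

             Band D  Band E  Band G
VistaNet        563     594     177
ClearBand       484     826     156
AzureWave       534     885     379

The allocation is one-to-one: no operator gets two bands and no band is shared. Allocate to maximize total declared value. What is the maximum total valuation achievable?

Maximum total: $1768M

Optimal: VistaNet→Band D ($563M), ClearBand→Band E ($826M), AzureWave→Band G ($379M) — total 563+826+379 = $1768M.
Column-greedy (each band in turn goes to its best remaining operator) gives $1604M, worse by 164.
Next-best assignment: VistaNet→Band D, ClearBand→Band G, AzureWave→Band E = $1604M.
Swapping VistaNet↔AzureWave (VistaNet→Band G $177M, AzureWave→Band D $534M) loses 231.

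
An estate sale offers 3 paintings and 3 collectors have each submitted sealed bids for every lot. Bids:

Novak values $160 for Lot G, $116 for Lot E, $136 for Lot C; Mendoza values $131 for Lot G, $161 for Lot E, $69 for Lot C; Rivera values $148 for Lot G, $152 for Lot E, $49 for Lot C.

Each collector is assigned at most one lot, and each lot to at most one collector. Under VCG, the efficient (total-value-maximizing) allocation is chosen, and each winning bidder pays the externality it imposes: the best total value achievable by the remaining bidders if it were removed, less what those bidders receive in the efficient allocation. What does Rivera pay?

Rivera pays $24.

Efficient allocation: Novak→Lot C ($136), Mendoza→Lot E ($161), Rivera→Lot G ($148); total welfare W = $445.
Rivera receives Lot G at value $148, so the others get W − 148 = $297.
Without Rivera: best allocation of the remaining 2 bidders over all 3 lots is Novak→Lot G ($160), Mendoza→Lot E ($161), total $321.
VCG payment = (others' best without Rivera) − (others' welfare with Rivera) = 321 − 297 = $24.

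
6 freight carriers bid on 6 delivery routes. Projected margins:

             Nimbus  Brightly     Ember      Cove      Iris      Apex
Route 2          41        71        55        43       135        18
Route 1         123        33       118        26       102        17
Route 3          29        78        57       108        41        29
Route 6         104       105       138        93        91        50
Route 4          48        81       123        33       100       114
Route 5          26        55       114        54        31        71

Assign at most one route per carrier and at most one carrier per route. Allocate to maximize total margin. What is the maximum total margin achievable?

Optimal: Nimbus→Route 1 ($123k), Brightly→Route 6 ($105k), Ember→Route 5 ($114k), Cove→Route 3 ($108k), Iris→Route 2 ($135k), Apex→Route 4 ($114k) — total 123+105+114+108+135+114 = $699k.
Row-greedy (each carrier in turn takes its best remaining route) gives $665k, worse by 34.
Swapping Nimbus↔Ember (Nimbus→Route 5 $26k, Ember→Route 1 $118k) loses 93.

Max total: $699k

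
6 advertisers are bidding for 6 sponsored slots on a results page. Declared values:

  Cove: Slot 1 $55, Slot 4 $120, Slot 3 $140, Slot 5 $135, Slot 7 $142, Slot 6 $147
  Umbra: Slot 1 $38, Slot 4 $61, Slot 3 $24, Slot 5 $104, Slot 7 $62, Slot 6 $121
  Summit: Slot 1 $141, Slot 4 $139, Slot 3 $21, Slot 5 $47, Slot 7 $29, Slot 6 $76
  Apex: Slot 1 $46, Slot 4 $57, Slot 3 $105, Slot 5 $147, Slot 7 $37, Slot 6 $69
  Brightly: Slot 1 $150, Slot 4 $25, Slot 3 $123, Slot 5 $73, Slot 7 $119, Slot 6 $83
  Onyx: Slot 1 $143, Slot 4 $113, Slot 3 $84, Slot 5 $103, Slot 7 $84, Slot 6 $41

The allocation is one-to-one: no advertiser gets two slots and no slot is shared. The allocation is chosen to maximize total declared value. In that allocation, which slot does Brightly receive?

Brightly receives Slot 3.

Treat this as an assignment problem: match each advertiser to one slot.
Optimal: Cove→Slot 7 ($142), Umbra→Slot 6 ($121), Summit→Slot 4 ($139), Apex→Slot 5 ($147), Brightly→Slot 3 ($123), Onyx→Slot 1 ($143) — total 142+121+139+147+123+143 = $815.
Max-entry greedy (repeatedly take the single best remaining cell) gives $729, worse by 86.
Next-best assignment: Cove→Slot 3, Umbra→Slot 6, Summit→Slot 4, Apex→Slot 5, Brightly→Slot 7, Onyx→Slot 1 = $809.
Brightly's own top slot is Slot 1 ($150), but forcing Brightly→Slot 1 and reassigning the rest optimally gives only $783 — worse by 32.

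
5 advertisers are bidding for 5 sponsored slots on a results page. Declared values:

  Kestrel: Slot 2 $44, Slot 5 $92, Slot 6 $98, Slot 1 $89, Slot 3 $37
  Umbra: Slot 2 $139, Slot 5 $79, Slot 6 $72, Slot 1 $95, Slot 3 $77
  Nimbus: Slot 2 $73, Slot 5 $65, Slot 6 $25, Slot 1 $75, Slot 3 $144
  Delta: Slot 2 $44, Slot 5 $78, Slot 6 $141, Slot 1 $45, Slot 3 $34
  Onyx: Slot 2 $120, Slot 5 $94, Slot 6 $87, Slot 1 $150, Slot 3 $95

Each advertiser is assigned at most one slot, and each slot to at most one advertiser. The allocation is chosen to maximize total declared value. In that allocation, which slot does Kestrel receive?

This is the linear assignment problem.
Optimal: Kestrel→Slot 5 ($92), Umbra→Slot 2 ($139), Nimbus→Slot 3 ($144), Delta→Slot 6 ($141), Onyx→Slot 1 ($150) — total 92+139+144+141+150 = $666.
Column-greedy (each slot in turn goes to its best remaining advertiser) gives $607, worse by 59.
Next-best assignment: Kestrel→Slot 6, Umbra→Slot 2, Nimbus→Slot 3, Delta→Slot 5, Onyx→Slot 1 = $609.
Kestrel's own top slot is Slot 6 ($98), but forcing Kestrel→Slot 6 and reassigning the rest optimally gives only $609 — worse by 57.

Kestrel receives Slot 5.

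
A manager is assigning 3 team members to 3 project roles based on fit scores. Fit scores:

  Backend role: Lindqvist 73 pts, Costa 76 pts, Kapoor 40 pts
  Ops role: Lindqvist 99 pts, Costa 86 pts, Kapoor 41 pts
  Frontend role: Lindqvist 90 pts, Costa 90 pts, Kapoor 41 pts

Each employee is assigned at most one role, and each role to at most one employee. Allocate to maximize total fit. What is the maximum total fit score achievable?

Maximum total: 229 pts

Optimal: Lindqvist→Ops role (99 pts), Costa→Frontend role (90 pts), Kapoor→Backend role (40 pts) — total 99+90+40 = 229 pts.
Column-greedy (each role in turn goes to its best remaining employee) gives 216 pts, worse by 13.
Next-best assignment: Lindqvist→Ops role, Costa→Backend role, Kapoor→Frontend role = 216 pts.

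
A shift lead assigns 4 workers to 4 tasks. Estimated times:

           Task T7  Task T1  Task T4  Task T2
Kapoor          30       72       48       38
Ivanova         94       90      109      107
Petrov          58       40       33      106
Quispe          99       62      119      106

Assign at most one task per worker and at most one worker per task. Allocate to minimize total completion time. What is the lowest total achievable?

Treat this as an assignment problem: match each worker to one task.
Optimal: Kapoor→Task T2 (38 min), Ivanova→Task T7 (94 min), Petrov→Task T4 (33 min), Quispe→Task T1 (62 min) — total 38+94+33+62 = 227 min.
Row-greedy (each worker in turn takes its cheapest remaining task) gives 259 min, worse by 32.
Next-best assignment: Kapoor→Task T7, Ivanova→Task T2, Petrov→Task T4, Quispe→Task T1 = 232 min.
Swapping Ivanova↔Petrov (Ivanova→Task T4 109 min, Petrov→Task T7 58 min) adds 40.

Minimum total: 227 min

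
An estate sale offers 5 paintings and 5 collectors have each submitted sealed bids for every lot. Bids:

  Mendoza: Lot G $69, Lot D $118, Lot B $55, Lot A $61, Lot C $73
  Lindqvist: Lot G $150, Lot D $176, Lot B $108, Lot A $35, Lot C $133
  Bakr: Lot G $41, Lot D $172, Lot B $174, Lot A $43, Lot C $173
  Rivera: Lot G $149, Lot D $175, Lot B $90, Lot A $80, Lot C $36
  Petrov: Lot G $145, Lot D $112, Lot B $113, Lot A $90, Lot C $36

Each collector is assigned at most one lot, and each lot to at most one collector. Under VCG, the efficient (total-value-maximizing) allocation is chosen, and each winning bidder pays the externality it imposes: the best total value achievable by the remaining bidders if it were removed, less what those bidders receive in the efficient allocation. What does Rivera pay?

Efficient allocation: Mendoza→Lot A ($61), Lindqvist→Lot C ($133), Bakr→Lot B ($174), Rivera→Lot D ($175), Petrov→Lot G ($145); total welfare W = $688.
Rivera receives Lot D at value $175, so the others get W − 175 = $513.
Without Rivera: best allocation of the remaining 4 bidders over all 5 lots is Mendoza→Lot D ($118), Lindqvist→Lot C ($133), Bakr→Lot B ($174), Petrov→Lot G ($145), total $570.
VCG payment = (others' best without Rivera) − (others' welfare with Rivera) = 570 − 513 = $57.

Rivera pays $57.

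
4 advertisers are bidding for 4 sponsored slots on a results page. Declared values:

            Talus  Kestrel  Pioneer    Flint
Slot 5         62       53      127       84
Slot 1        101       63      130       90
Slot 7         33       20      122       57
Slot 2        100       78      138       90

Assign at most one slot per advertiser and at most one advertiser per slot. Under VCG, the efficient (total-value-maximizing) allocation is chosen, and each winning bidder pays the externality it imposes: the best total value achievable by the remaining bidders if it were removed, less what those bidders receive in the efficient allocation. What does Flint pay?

Flint pays $5.

Efficient allocation: Talus→Slot 1 ($101), Kestrel→Slot 2 ($78), Pioneer→Slot 7 ($122), Flint→Slot 5 ($84); total welfare W = $385.
Flint receives Slot 5 at value $84, so the others get W − 84 = $301.
Without Flint: best allocation of the remaining 3 bidders over all 4 slots is Talus→Slot 1 ($101), Kestrel→Slot 2 ($78), Pioneer→Slot 5 ($127), total $306.
VCG payment = (others' best without Flint) − (others' welfare with Flint) = 306 − 301 = $5.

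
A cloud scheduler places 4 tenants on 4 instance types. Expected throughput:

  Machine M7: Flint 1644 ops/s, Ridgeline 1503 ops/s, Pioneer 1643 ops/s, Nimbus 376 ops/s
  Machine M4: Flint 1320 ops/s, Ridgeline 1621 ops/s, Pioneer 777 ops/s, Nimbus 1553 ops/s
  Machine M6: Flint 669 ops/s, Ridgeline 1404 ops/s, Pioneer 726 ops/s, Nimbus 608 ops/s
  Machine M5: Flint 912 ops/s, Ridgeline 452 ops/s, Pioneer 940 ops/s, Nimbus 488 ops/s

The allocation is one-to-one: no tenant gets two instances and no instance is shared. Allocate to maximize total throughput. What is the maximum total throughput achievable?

Max total: 5541 ops/s

Optimal: Flint→Machine M7 (1644 ops/s), Ridgeline→Machine M6 (1404 ops/s), Pioneer→Machine M5 (940 ops/s), Nimbus→Machine M4 (1553 ops/s) — total 1644+1404+940+1553 = 5541 ops/s.
No other one-to-one assignment exceeds 5541 ops/s.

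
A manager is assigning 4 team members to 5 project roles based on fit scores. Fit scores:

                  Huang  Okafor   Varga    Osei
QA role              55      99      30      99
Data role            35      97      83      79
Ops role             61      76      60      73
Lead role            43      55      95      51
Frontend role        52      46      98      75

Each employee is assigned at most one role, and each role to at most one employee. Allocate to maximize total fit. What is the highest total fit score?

This is the linear assignment problem.
Optimal: Huang→Ops role (61 pts), Okafor→Data role (97 pts), Varga→Frontend role (98 pts), Osei→QA role (99 pts) — total 61+97+98+99 = 355 pts.
Column-greedy (each role in turn goes to its best remaining employee) gives 298 pts, worse by 57.
Swapping Osei↔Okafor (Osei→Data role 79 pts, Okafor→QA role 99 pts) loses 18.
Every other assignment is strictly worse.

Max total: 355 pts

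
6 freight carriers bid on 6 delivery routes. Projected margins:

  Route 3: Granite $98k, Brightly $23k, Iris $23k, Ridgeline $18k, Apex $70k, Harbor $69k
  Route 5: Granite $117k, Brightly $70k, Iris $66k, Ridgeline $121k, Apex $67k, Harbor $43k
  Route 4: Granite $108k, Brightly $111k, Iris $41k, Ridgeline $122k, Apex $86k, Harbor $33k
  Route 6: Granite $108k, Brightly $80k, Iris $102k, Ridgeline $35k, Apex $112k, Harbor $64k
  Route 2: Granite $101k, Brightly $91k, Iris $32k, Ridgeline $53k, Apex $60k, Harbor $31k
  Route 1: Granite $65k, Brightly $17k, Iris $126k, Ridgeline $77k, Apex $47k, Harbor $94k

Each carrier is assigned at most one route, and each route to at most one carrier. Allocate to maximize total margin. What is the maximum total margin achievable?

Treat this as an assignment problem: match each carrier to one route.
Optimal: Granite→Route 2 ($101k), Brightly→Route 4 ($111k), Iris→Route 1 ($126k), Ridgeline→Route 5 ($121k), Apex→Route 6 ($112k), Harbor→Route 3 ($69k) — total 101+111+126+121+112+69 = $640k.
Column-greedy (each route in turn goes to its best remaining carrier) gives $568k, worse by 72.
Next-best assignment: Granite→Route 5, Brightly→Route 2, Iris→Route 1, Ridgeline→Route 4, Apex→Route 6, Harbor→Route 3 = $637k.

Max total: $640k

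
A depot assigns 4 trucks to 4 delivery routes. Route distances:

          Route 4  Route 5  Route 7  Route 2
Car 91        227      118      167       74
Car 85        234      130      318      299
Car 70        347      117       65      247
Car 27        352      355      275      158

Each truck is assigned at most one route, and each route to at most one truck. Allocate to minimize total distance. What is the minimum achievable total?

Minimum total: 575 km

This is the linear assignment problem.
Optimal: Car 91→Route 5 (118 km), Car 85→Route 4 (234 km), Car 70→Route 7 (65 km), Car 27→Route 2 (158 km) — total 118+234+65+158 = 575 km.
Column-greedy (each route in turn goes to its cheapest remaining truck) gives 918 km, worse by 343.
Next-best assignment: Car 91→Route 4, Car 85→Route 5, Car 70→Route 7, Car 27→Route 2 = 580 km.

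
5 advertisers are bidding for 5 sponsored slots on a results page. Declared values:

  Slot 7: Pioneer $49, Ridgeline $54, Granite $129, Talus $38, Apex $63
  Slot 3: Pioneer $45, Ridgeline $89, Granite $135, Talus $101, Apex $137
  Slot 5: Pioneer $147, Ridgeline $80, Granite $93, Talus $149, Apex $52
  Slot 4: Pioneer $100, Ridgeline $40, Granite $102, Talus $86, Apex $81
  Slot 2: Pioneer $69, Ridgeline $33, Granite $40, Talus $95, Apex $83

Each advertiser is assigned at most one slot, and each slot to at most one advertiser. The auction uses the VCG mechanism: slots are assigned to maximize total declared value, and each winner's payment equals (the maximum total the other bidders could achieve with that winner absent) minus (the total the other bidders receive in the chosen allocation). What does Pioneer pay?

Efficient allocation: Pioneer→Slot 4 ($100), Ridgeline→Slot 3 ($89), Granite→Slot 7 ($129), Talus→Slot 5 ($149), Apex→Slot 2 ($83); total welfare W = $550.
Pioneer receives Slot 4 at value $100, so the others get W − 100 = $450.
Without Pioneer: best allocation of the remaining 4 bidders over all 5 slots is Ridgeline→Slot 4 ($40), Granite→Slot 7 ($129), Talus→Slot 5 ($149), Apex→Slot 3 ($137), total $455.
VCG payment = (others' best without Pioneer) − (others' welfare with Pioneer) = 455 − 450 = $5.

Pioneer pays $5.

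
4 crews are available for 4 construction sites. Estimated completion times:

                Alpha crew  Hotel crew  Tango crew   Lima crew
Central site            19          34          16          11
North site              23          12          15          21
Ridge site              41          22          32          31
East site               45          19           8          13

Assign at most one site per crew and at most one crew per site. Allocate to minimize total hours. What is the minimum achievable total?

Min total: 64 hours

Optimal: Alpha crew→North site (23 hours), Hotel crew→Ridge site (22 hours), Tango crew→East site (8 hours), Lima crew→Central site (11 hours) — total 23+22+8+11 = 64 hours.
Column-greedy (each site in turn goes to its cheapest remaining crew) gives 100 hours, worse by 36.
Next-best assignment: Alpha crew→Central site, Hotel crew→Ridge site, Tango crew→North site, Lima crew→East site = 69 hours.
Swapping Lima crew↔Hotel crew (Lima crew→Ridge site 31 hours, Hotel crew→Central site 34 hours) adds 32.
Every other assignment is strictly worse.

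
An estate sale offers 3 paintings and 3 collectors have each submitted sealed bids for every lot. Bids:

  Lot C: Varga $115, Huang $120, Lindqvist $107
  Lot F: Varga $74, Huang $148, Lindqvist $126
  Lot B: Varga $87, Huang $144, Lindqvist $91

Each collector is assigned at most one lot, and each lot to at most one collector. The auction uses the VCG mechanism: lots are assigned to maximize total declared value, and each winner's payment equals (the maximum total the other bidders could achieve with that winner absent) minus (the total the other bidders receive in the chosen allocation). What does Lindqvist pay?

Efficient allocation: Varga→Lot C ($115), Huang→Lot B ($144), Lindqvist→Lot F ($126); total welfare W = $385.
Lindqvist receives Lot F at value $126, so the others get W − 126 = $259.
Without Lindqvist: best allocation of the remaining 2 bidders over all 3 lots is Varga→Lot C ($115), Huang→Lot F ($148), total $263.
VCG payment = (others' best without Lindqvist) − (others' welfare with Lindqvist) = 263 − 259 = $4.

Lindqvist pays $4.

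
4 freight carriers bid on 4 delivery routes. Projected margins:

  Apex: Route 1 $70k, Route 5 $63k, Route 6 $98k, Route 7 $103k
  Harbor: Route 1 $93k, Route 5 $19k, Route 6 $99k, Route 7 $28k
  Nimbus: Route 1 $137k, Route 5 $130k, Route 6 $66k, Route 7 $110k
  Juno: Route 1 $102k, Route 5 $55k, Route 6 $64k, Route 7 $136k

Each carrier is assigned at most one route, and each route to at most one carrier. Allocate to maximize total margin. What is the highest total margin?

Max total: $457k

This is a one-to-one assignment (maximum-weight bipartite matching).
Optimal: Apex→Route 6 ($98k), Harbor→Route 1 ($93k), Nimbus→Route 5 ($130k), Juno→Route 7 ($136k) — total 98+93+130+136 = $457k.
Max-entry greedy (repeatedly take the single best remaining cell) gives $435k, worse by 22.
Next-best assignment: Apex→Route 1, Harbor→Route 6, Nimbus→Route 5, Juno→Route 7 = $435k.
Swapping Juno↔Nimbus (Juno→Route 5 $55k, Nimbus→Route 7 $110k) loses 101.
Checked against all permutations: $457k is optimal.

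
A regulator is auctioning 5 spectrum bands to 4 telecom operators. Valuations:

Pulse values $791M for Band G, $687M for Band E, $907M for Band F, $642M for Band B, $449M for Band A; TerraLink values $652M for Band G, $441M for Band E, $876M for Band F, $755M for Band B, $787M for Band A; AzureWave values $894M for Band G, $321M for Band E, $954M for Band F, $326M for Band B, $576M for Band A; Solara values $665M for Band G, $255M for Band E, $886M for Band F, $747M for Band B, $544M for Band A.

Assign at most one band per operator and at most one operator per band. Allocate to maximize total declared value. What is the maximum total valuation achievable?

Maximum total: $3335M

Optimal: Pulse→Band F ($907M), TerraLink→Band A ($787M), AzureWave→Band G ($894M), Solara→Band B ($747M) — total 907+787+894+747 = $3335M.
Column-greedy (each band in turn goes to its best remaining operator) gives $3222M, worse by 113.
Next-best assignment: Pulse→Band G, TerraLink→Band A, AzureWave→Band F, Solara→Band B = $3279M.
Swapping AzureWave↔Solara (AzureWave→Band B $326M, Solara→Band G $665M) loses 650.
Checked against all permutations: $3335M is optimal.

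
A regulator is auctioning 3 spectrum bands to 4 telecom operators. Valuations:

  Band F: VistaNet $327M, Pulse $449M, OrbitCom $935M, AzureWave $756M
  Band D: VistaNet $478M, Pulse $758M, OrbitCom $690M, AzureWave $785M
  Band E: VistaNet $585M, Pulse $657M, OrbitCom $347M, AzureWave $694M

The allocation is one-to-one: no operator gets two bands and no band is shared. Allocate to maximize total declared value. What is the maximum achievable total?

Treat this as an assignment problem: match each operator to one band.
Optimal: OrbitCom→Band F ($935M), Pulse→Band D ($758M), AzureWave→Band E ($694M) — total 935+758+694 = $2387M.
Next-best assignment: OrbitCom→Band F, AzureWave→Band D, Pulse→Band E = $2377M.
Swapping Pulse↔AzureWave (Pulse→Band E $657M, AzureWave→Band D $785M) loses 10.

Max total: $2387M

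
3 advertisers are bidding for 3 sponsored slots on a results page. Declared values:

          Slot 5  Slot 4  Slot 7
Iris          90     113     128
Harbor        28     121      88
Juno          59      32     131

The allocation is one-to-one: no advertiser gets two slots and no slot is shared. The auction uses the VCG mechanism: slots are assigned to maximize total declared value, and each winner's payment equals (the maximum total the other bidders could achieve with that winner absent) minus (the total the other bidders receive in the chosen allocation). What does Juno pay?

Juno pays $38.

Efficient allocation: Iris→Slot 5 ($90), Harbor→Slot 4 ($121), Juno→Slot 7 ($131); total welfare W = $342.
Juno receives Slot 7 at value $131, so the others get W − 131 = $211.
Without Juno: best allocation of the remaining 2 bidders over all 3 slots is Iris→Slot 7 ($128), Harbor→Slot 4 ($121), total $249.
VCG payment = (others' best without Juno) − (others' welfare with Juno) = 249 − 211 = $38.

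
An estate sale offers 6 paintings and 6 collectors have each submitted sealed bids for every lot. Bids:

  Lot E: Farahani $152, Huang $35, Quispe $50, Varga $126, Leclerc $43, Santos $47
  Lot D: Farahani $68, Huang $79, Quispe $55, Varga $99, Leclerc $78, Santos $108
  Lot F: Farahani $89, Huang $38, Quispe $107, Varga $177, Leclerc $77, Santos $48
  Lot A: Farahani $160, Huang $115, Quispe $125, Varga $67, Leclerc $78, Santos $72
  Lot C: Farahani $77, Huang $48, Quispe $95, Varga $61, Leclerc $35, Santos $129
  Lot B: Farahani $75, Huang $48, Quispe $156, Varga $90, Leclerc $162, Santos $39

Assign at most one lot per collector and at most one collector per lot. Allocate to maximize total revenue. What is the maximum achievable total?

This is a one-to-one assignment (maximum-weight bipartite matching).
Optimal: Farahani→Lot E ($152), Huang→Lot D ($79), Quispe→Lot A ($125), Varga→Lot F ($177), Leclerc→Lot B ($162), Santos→Lot C ($129) — total 152+79+125+177+162+129 = $824.
Column-greedy (each lot in turn goes to its best remaining collector) gives $772, worse by 52.
Next-best assignment: Farahani→Lot E, Huang→Lot A, Quispe→Lot C, Varga→Lot F, Leclerc→Lot B, Santos→Lot D = $809.

Maximum total: $824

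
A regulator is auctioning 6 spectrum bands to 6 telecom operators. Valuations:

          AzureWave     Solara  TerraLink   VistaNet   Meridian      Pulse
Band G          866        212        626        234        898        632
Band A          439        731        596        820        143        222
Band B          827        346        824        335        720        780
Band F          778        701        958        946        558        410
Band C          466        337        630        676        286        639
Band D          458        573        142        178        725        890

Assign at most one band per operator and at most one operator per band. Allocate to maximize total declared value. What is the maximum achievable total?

This is a one-to-one assignment (maximum-weight bipartite matching).
Optimal: AzureWave→Band B ($827M), Solara→Band A ($731M), TerraLink→Band F ($958M), VistaNet→Band C ($676M), Meridian→Band G ($898M), Pulse→Band D ($890M) — total 827+731+958+676+898+890 = $4980M.
Max-entry greedy (repeatedly take the single best remaining cell) gives $4730M, worse by 250.
Swapping VistaNet↔Meridian (VistaNet→Band G $234M, Meridian→Band C $286M) loses 1054.
No other one-to-one assignment exceeds $4980M.

Maximum total: $4980M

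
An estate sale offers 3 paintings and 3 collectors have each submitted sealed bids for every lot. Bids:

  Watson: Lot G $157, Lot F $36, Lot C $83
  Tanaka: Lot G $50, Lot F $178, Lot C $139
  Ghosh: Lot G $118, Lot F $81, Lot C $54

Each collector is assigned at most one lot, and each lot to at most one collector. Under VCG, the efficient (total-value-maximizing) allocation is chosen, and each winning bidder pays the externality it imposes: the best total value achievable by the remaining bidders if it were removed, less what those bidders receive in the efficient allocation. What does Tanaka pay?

Efficient allocation: Watson→Lot G ($157), Tanaka→Lot F ($178), Ghosh→Lot C ($54); total welfare W = $389.
Tanaka receives Lot F at value $178, so the others get W − 178 = $211.
Without Tanaka: best allocation of the remaining 2 bidders over all 3 lots is Watson→Lot G ($157), Ghosh→Lot F ($81), total $238.
VCG payment = (others' best without Tanaka) − (others' welfare with Tanaka) = 238 − 211 = $27.

Tanaka pays $27.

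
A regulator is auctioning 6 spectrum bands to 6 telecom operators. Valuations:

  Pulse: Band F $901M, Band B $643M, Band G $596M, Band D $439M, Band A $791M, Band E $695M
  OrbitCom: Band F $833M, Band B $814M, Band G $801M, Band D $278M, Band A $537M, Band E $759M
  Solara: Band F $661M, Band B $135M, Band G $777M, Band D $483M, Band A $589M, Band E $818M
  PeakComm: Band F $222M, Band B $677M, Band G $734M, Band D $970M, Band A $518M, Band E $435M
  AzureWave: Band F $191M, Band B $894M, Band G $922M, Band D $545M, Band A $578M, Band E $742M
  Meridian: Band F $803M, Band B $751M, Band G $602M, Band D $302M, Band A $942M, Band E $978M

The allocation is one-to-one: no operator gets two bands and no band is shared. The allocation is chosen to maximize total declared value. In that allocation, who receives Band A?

This is the linear assignment problem.
Optimal: Pulse→Band F ($901M), OrbitCom→Band B ($814M), Solara→Band E ($818M), PeakComm→Band D ($970M), AzureWave→Band G ($922M), Meridian→Band A ($942M) — total 901+814+818+970+922+942 = $5367M.
Column-greedy (each band in turn goes to its best remaining operator) gives $5326M, worse by 41.
Next-best assignment: Pulse→Band F, OrbitCom→Band G, Solara→Band E, PeakComm→Band D, AzureWave→Band B, Meridian→Band A = $5326M.
Meridian's own top band is Band E ($978M), but forcing Meridian→Band E and reassigning the rest optimally gives only $5243M — worse by 124.

Meridian receives Band A.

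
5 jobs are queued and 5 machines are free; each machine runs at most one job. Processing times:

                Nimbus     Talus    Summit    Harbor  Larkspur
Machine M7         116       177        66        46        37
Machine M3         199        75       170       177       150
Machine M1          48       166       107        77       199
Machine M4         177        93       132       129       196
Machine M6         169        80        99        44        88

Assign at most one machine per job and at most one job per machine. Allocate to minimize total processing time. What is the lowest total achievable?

Optimal: Nimbus→Machine M1 (48 min), Talus→Machine M3 (75 min), Summit→Machine M4 (132 min), Harbor→Machine M6 (44 min), Larkspur→Machine M7 (37 min) — total 48+75+132+44+37 = 336 min.
Column-greedy (each machine in turn goes to its cheapest remaining job) gives 388 min, worse by 52.

Minimum total: 336 min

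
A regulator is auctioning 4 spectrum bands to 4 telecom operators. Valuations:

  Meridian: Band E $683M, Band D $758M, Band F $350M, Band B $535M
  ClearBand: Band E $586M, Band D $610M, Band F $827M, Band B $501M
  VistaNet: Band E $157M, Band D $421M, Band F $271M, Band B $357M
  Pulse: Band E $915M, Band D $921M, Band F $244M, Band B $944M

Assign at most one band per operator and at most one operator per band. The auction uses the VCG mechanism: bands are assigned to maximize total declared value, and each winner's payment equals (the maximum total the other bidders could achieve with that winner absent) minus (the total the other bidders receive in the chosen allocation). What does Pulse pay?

Pulse pays $11M.

Efficient allocation: Meridian→Band E ($683M), ClearBand→Band F ($827M), VistaNet→Band D ($421M), Pulse→Band B ($944M); total welfare W = $2875M.
Pulse receives Band B at value $944M, so the others get W − 944 = $1931M.
Without Pulse: best allocation of the remaining 3 bidders over all 4 bands is Meridian→Band D ($758M), ClearBand→Band F ($827M), VistaNet→Band B ($357M), total $1942M.
VCG payment = (others' best without Pulse) − (others' welfare with Pulse) = 1942 − 1931 = $11M.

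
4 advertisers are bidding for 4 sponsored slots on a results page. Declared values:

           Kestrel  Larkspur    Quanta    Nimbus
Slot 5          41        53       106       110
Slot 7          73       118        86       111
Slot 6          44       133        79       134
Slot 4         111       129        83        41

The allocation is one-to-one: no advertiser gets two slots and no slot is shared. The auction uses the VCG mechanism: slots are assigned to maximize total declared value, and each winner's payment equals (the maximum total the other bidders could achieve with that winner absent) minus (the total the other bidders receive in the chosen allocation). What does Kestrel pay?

Efficient allocation: Kestrel→Slot 4 ($111), Larkspur→Slot 7 ($118), Quanta→Slot 5 ($106), Nimbus→Slot 6 ($134); total welfare W = $469.
Kestrel receives Slot 4 at value $111, so the others get W − 111 = $358.
Without Kestrel: best allocation of the remaining 3 bidders over all 4 slots is Larkspur→Slot 4 ($129), Quanta→Slot 5 ($106), Nimbus→Slot 6 ($134), total $369.
VCG payment = (others' best without Kestrel) − (others' welfare with Kestrel) = 369 − 358 = $11.

Kestrel pays $11.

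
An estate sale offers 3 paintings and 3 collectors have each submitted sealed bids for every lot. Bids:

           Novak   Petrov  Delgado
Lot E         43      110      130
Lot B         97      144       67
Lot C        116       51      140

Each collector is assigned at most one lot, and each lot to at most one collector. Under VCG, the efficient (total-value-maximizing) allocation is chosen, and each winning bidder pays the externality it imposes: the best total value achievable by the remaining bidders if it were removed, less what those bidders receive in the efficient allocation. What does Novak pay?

Efficient allocation: Novak→Lot C ($116), Petrov→Lot B ($144), Delgado→Lot E ($130); total welfare W = $390.
Novak receives Lot C at value $116, so the others get W − 116 = $274.
Without Novak: best allocation of the remaining 2 bidders over all 3 lots is Petrov→Lot B ($144), Delgado→Lot C ($140), total $284.
VCG payment = (others' best without Novak) − (others' welfare with Novak) = 284 − 274 = $10.

Novak pays $10.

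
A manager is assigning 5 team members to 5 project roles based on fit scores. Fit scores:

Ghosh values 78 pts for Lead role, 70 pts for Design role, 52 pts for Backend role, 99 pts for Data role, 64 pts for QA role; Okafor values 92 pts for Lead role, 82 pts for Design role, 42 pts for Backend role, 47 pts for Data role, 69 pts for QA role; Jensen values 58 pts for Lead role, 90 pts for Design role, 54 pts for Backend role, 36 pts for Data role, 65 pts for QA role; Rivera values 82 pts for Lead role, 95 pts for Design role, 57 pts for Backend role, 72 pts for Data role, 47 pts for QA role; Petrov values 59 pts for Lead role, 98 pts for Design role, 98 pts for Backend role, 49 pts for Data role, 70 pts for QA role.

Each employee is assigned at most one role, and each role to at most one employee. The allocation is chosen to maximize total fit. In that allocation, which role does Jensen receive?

This is a one-to-one assignment (maximum-weight bipartite matching).
Optimal: Ghosh→Data role (99 pts), Okafor→Lead role (92 pts), Jensen→QA role (65 pts), Rivera→Design role (95 pts), Petrov→Backend role (98 pts) — total 99+92+65+95+98 = 449 pts.
Max-entry greedy (repeatedly take the single best remaining cell) gives 411 pts, worse by 38.
Swapping Rivera↔Jensen (Rivera→QA role 47 pts, Jensen→Design role 90 pts) loses 23.
Checked against all permutations: 449 pts is optimal.
Jensen's own top role is Design role (90 pts), but forcing Jensen→Design role and reassigning the rest optimally gives only 438 pts — worse by 11.

Jensen receives QA role.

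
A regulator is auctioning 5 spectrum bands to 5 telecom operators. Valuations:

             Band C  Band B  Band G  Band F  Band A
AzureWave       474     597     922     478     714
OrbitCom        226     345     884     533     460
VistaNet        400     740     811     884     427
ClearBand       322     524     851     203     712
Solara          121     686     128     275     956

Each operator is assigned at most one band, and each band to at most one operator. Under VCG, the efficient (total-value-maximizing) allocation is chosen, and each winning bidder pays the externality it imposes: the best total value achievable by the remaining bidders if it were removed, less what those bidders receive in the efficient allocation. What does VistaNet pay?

VistaNet pays $99M.

Efficient allocation: AzureWave→Band C ($474M), OrbitCom→Band G ($884M), VistaNet→Band F ($884M), ClearBand→Band B ($524M), Solara→Band A ($956M); total welfare W = $3722M.
VistaNet receives Band F at value $884M, so the others get W − 884 = $2838M.
Without VistaNet: best allocation of the remaining 4 bidders over all 5 bands is AzureWave→Band B ($597M), OrbitCom→Band F ($533M), ClearBand→Band G ($851M), Solara→Band A ($956M), total $2937M.
VCG payment = (others' best without VistaNet) − (others' welfare with VistaNet) = 2937 − 2838 = $99M.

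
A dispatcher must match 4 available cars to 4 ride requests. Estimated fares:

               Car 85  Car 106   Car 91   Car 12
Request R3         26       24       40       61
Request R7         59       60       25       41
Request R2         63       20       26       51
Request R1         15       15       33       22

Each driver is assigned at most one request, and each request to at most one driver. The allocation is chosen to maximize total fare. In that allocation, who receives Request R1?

Optimal: Car 85→Request R2 ($63), Car 106→Request R7 ($60), Car 91→Request R1 ($33), Car 12→Request R3 ($61) — total 63+60+33+61 = $217.
Row-greedy (each driver in turn takes its best remaining request) gives $185, worse by 32.
Next-best assignment: Car 85→Request R2, Car 106→Request R7, Car 91→Request R3, Car 12→Request R1 = $185.
Car 91's own top request is Request R3 ($40), but forcing Car 91→Request R3 and reassigning the rest optimally gives only $185 — worse by 32.

Car 91 receives Request R1.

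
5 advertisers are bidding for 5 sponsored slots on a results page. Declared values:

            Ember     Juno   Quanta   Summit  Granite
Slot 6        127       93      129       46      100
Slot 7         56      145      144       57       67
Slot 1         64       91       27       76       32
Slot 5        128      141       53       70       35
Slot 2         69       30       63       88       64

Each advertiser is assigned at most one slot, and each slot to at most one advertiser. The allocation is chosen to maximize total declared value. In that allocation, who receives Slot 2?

Granite receives Slot 2.

Optimal: Ember→Slot 6 ($127), Juno→Slot 5 ($141), Quanta→Slot 7 ($144), Summit→Slot 1 ($76), Granite→Slot 2 ($64) — total 127+141+144+76+64 = $552.
Max-entry greedy (repeatedly take the single best remaining cell) gives $522, worse by 30.
Next-best assignment: Ember→Slot 5, Juno→Slot 1, Quanta→Slot 7, Summit→Slot 2, Granite→Slot 6 = $551.
Granite's own top slot is Slot 6 ($100), but forcing Granite→Slot 6 and reassigning the rest optimally gives only $551 — worse by 1.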